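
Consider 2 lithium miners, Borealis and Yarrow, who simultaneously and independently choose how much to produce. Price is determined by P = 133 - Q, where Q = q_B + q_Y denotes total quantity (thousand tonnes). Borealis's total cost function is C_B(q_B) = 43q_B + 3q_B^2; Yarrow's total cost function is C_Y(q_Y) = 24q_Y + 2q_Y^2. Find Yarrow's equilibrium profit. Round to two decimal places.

830.50

Borealis's profit: π_B = (133 - Q)q_B - (43q_B + 3q_B²). Setting ∂π_B/∂q_B = 0: 90 - 8q_B - (q_Y) = 0.
Yarrow's profit: π_Y = (133 - Q)q_Y - (24q_Y + 2q_Y²). Setting ∂π_Y/∂q_Y = 0: 109 - 6q_Y - (q_B) = 0.
Best responses: q_B = (90 - q_Y)/8, q_Y = (109 - q_B)/6.
Solving the pair: q_B = 431/47, q_Y = 782/47.
Price P = 133 - 1213/47 = 107.1915.
Yarrow's profit: 107.1915·(782/47) - 24·(782/47) - 2(782/47)² = 830.4989.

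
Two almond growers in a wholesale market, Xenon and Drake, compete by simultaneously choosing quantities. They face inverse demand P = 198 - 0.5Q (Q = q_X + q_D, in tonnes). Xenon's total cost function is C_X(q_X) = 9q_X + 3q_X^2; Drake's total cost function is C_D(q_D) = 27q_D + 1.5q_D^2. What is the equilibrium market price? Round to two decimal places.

166.05

Xenon's profit: π_X = (198 - 0.5Q)q_X - (9q_X + 3q_X²). Setting ∂π_X/∂q_X = 0: 189 - 7q_X - (1/2)(q_D) = 0.
Drake's profit: π_D = (198 - 0.5Q)q_D - (27q_D + (3/2)q_D²). Setting ∂π_D/∂q_D = 0: 171 - 4q_D - (1/2)(q_X) = 0.
Best responses: q_X = (189 - (1/2)q_D)/7, q_D = (171 - (1/2)q_X)/4.
Substituting one into the other gives q_X = 894/37 and q_D = 1470/37.
Total output Q = 63.8919, so price P = 198 - (1/2)·63.8919 = 166.0541.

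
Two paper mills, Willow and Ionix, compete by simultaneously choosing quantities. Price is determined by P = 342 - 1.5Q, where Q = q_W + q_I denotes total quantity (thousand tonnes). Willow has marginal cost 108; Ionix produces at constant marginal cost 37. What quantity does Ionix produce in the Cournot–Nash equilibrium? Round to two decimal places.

Willow's profit: π_W = (342 - 1.5Q)q_W - (108q_W). Setting ∂π_W/∂q_W = 0: 234 - 3q_W - (3/2)(q_I) = 0.
Ionix's profit: π_I = (342 - 1.5Q)q_I - (37q_I). Setting ∂π_I/∂q_I = 0: 305 - 3q_I - (3/2)(q_W) = 0.
So q_W = (234 - (3/2)q_I)/3 and q_I = (305 - (3/2)q_W)/3.
Substituting one into the other gives q_W = 326/9 and q_I = 752/9.

83.56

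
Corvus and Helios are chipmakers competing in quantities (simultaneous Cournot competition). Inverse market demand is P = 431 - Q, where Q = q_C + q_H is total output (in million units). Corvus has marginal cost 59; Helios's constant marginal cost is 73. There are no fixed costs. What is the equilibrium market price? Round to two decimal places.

Corvus's profit: π_C = (431 - Q)q_C - (59q_C). Setting ∂π_C/∂q_C = 0: 372 - 2q_C - (q_H) = 0.
Helios's profit: π_H = (431 - Q)q_H - (73q_H). Setting ∂π_H/∂q_H = 0: 358 - 2q_H - (q_C) = 0.
Best responses: q_C = (372 - q_H)/2, q_H = (358 - q_C)/2.
Substituting one into the other gives q_C = 386/3 and q_H = 344/3.
Total output Q = 730/3, so price P = 431 - 730/3 = 563/3.

187.67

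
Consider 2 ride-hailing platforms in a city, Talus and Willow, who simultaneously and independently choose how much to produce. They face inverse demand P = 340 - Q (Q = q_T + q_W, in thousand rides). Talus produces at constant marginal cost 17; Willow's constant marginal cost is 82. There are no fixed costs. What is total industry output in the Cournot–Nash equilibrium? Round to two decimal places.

Talus's profit: π_T = (340 - Q)q_T - (17q_T). Setting ∂π_T/∂q_T = 0: 323 - 2q_T - (q_W) = 0.
Willow's first-order condition: 258 - 2q_W - (q_T) = 0.
So q_T = (323 - q_W)/2 and q_W = (258 - q_T)/2.
Solving the pair: q_T = 388/3, q_W = 193/3.
Total output Q = 388/3 + 193/3 = 581/3.

193.67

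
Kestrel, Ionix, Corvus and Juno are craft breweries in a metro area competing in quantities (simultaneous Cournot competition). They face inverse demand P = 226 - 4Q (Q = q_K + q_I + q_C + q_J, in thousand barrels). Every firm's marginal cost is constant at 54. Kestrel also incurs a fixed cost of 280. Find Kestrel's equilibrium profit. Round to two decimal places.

15.84

A representative firm's profit is π_i = q_i(226 - 4Q) - 54q_i.
Setting ∂π_i/∂q_i = 0 with rivals' quantities fixed: 172 - 8q_i - 4·Σ_{j≠i} q_j = 0.
By symmetry each firm produces the same amount; substituting Σ_{j≠i} q_j = 3q_i yields q_i = 172/20 = 43/5.
Price P = 226 - 4·(172/5) = 442/5.
Kestrel's profit: (442/5 - 54)·(43/5) - 280 = 396/25.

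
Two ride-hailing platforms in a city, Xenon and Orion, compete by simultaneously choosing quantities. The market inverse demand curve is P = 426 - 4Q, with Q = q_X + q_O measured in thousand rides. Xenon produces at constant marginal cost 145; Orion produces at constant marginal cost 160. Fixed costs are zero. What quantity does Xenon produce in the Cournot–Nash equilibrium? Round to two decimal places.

24.67

Xenon's profit: π_X = (426 - 4Q)q_X - (145q_X). Setting ∂π_X/∂q_X = 0: 281 - 8q_X - 4(q_O) = 0.
Orion's first-order condition: 266 - 8q_O - 4(q_X) = 0.
Best responses: q_X = (281 - 4q_O)/8, q_O = (266 - 4q_X)/8.
Substituting one into the other gives q_X = 74/3 and q_O = 251/12.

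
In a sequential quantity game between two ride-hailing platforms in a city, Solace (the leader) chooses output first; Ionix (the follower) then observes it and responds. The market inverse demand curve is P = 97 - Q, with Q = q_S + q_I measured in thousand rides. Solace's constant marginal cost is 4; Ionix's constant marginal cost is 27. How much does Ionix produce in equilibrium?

Solve by backward induction. Given q_S, the follower Ionix maximises π_I = (97 - q_S - q_I)q_I - 27q_I.
Follower FOC: 70 - q_S - 2q_I = 0, so q_I(q_S) = (70 - q_S)/2.
The leader anticipates this reaction. Substituting into P = 97 - Q gives P = 62 - (1/2)q_S, so π_S = (62 - (1/2)q_S)q_S - 4q_S.
Leader FOC: 58 - q_S = 0, so q_S = 58.
Then q_I = (70 - 58)/2 = 6.

6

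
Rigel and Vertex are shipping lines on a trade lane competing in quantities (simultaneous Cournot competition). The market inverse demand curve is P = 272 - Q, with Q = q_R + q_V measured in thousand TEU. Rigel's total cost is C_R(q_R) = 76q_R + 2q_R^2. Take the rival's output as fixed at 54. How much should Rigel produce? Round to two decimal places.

With the rival's output fixed at 54, Rigel's profit is π_R = (272 - 54 - q_R)q_R - (76q_R + 2q_R²) = (218 - q_R)q_R - (76q_R + 2q_R²).
∂π_R/∂q_R = 142 - 6q_R = 0, so q_R = 71/3.

23.67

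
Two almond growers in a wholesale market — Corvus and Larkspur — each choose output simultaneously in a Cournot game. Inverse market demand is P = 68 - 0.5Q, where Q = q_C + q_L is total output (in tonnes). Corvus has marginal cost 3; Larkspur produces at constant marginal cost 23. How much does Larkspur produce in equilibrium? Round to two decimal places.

16.67

Corvus's profit: π_C = (68 - 0.5Q)q_C - (3q_C). Setting ∂π_C/∂q_C = 0: 65 - q_C - (1/2)(q_L) = 0.
Larkspur's first-order condition: 45 - q_L - (1/2)(q_C) = 0.
Best responses: q_C = (65 - (1/2)q_L), q_L = (45 - (1/2)q_C).
Substituting one into the other gives q_C = 170/3 and q_L = 50/3.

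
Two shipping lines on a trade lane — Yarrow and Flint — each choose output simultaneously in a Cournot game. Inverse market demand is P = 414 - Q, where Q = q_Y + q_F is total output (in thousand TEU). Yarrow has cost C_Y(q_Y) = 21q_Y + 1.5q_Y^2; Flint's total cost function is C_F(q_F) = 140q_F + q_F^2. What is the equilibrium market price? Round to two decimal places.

Yarrow's profit: π_Y = (414 - Q)q_Y - (21q_Y + (3/2)q_Y²). Setting ∂π_Y/∂q_Y = 0: 393 - 5q_Y - (q_F) = 0.
Flint's first-order condition: 274 - 4q_F - (q_Y) = 0.
Best responses: q_Y = (393 - q_F)/5, q_F = (274 - q_Y)/4.
Substituting one into the other gives q_Y = 1298/19 and q_F = 977/19.
Total output Q = 119.7368, so price P = 414 - 119.7368 = 294.2632.

294.26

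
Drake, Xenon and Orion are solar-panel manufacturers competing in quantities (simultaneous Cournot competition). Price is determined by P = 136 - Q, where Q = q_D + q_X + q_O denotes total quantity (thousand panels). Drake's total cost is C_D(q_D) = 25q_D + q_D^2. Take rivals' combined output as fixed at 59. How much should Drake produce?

With rivals' combined output fixed at 59, Drake's profit is π_D = (136 - 59 - q_D)q_D - (25q_D + q_D²) = (77 - q_D)q_D - (25q_D + q_D²).
∂π_D/∂q_D = 52 - 4q_D = 0, so q_D = 13.

13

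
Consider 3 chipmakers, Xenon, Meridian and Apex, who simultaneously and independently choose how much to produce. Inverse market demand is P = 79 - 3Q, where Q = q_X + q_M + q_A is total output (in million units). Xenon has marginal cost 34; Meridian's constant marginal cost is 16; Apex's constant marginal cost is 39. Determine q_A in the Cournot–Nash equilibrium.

1

Xenon's profit: π_X = (79 - 3Q)q_X - (34q_X). Setting ∂π_X/∂q_X = 0: 45 - 6q_X - 3(q_M + q_A) = 0.
Meridian's profit: π_M = (79 - 3Q)q_M - (16q_M). Setting ∂π_M/∂q_M = 0: 63 - 6q_M - 3(q_X + q_A) = 0.
Apex's first-order condition: 40 - 6q_A - 3(q_X + q_M) = 0.
Adding the 3 first-order conditions: 148 − 12Q = 0, so Q = 37/3.
Back-substituting: q_X = (45 − 37)/3 = 8/3, q_M = (63 − 37)/3 = 26/3, q_A = (40 − 37)/3 = 1.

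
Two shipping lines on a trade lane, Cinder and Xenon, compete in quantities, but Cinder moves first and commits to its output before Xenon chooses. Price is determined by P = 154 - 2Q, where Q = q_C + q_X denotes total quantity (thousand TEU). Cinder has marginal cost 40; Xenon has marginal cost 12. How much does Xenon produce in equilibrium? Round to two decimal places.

The follower Xenon best-responds to any q_C: π_X = (154 - 2Q)q_X - 12q_X.
Follower FOC: 142 - 2q_C - 4q_X = 0, so q_X(q_C) = (142 - 2q_C)/4.
Cinder substitutes q_X(q_C) into its own profit: π_C = q_C(154 - 2q_C - (142 - 2q_C)/2) - 40q_C = (83 - q_C)q_C - 40q_C.
The leader's first-order condition 43 - 2q_C = 0 yields q_C = 43/2.
Then q_X = (142 - 2·(43/2))/4 = 99/4.

24.75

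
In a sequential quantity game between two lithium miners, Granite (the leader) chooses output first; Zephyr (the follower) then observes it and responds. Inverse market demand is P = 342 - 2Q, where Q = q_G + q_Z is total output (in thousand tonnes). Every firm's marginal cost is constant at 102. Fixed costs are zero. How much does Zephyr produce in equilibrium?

30

The follower Zephyr best-responds to any q_G: π_Z = (342 - 2Q)q_Z - 102q_Z.
∂π_Z/∂q_Z = 240 - 2q_G - 4q_Z = 0 gives the reaction function q_Z = (240 - 2q_G)/4.
Granite substitutes q_Z(q_G) into its own profit: π_G = q_G(342 - 2q_G - (240 - 2q_G)/2) - 102q_G = (222 - q_G)q_G - 102q_G.
Maximising: ∂π_G/∂q_G = 120 - 2q_G = 0, giving q_G = 60.
Then q_Z = (240 - 2·60)/4 = 30.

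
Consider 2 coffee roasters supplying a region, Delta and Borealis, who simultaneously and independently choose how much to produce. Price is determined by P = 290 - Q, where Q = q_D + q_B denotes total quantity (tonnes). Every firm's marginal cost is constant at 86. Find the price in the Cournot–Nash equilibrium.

Each firm earns π_i = (290 - Q)q_i - 86q_i.
First-order condition (treating rivals' output as given): 204 - 2q_i - q_j = 0.
With identical firms every q_j equals q_i, so q_j = q_i and 204 = 3q_i, giving q_i = 68.
Total output Q = 136, so price P = 290 - 136 = 154.

154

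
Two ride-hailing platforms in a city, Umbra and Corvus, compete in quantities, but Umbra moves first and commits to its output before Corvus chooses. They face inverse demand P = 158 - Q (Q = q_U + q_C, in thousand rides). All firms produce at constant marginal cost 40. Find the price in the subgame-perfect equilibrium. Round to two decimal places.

Solve by backward induction. Given q_U, the follower Corvus maximises π_C = (158 - q_U - q_C)q_C - 40q_C.
Setting the follower's marginal profit to zero, 118 - q_U - 2q_C = 0, i.e. q_C = (118 - q_U)/2.
Umbra substitutes q_C(q_U) into its own profit: π_U = q_U(158 - q_U - (118 - q_U)/2) - 40q_U = (99 - (1/2)q_U)q_U - 40q_U.
The leader's first-order condition 59 - q_U = 0 yields q_U = 59.
Then q_C = (118 - 59)/2 = 59/2.
Total output Q = 177/2, so price P = 158 - 177/2 = 139/2.

69.50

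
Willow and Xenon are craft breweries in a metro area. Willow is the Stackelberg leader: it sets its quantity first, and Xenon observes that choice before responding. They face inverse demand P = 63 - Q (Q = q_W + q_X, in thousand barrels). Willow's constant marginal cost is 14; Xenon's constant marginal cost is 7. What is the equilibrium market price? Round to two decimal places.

Solve by backward induction. Given q_W, the follower Xenon maximises π_X = (63 - q_W - q_X)q_X - 7q_X.
Setting the follower's marginal profit to zero, 56 - q_W - 2q_X = 0, i.e. q_X = (56 - q_W)/2.
Willow substitutes q_X(q_W) into its own profit: π_W = q_W(63 - q_W - (56 - q_W)/2) - 14q_W = (35 - (1/2)q_W)q_W - 14q_W.
Leader FOC: 21 - q_W = 0, so q_W = 21.
Then q_X = (56 - 21)/2 = 35/2.
Total output Q = 77/2, so price P = 63 - 77/2 = 49/2.

24.50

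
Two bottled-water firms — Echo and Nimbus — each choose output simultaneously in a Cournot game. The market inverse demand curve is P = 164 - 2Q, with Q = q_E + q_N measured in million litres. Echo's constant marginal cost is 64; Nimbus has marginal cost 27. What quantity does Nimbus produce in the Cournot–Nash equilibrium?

Echo's profit: π_E = (164 - 2Q)q_E - (64q_E). Setting ∂π_E/∂q_E = 0: 100 - 4q_E - 2(q_N) = 0.
Nimbus's first-order condition: 137 - 4q_N - 2(q_E) = 0.
So q_E = (100 - 2q_N)/4 and q_N = (137 - 2q_E)/4.
Substituting one into the other gives q_E = 21/2 and q_N = 29.

29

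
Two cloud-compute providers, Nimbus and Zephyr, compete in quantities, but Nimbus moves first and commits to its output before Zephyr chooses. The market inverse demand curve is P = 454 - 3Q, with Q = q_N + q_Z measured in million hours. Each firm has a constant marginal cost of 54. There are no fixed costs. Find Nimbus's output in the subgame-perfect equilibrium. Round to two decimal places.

Solve by backward induction. Given q_N, the follower Zephyr maximises π_Z = (454 - 3q_N - 3q_Z)q_Z - 54q_Z.
∂π_Z/∂q_Z = 400 - 3q_N - 6q_Z = 0 gives the reaction function q_Z = (400 - 3q_N)/6.
Nimbus substitutes q_Z(q_N) into its own profit: π_N = q_N(454 - 3q_N - (400 - 3q_N)/2) - 54q_N = (254 - (3/2)q_N)q_N - 54q_N.
Maximising: ∂π_N/∂q_N = 200 - 3q_N = 0, giving q_N = 200/3.
Then q_Z = (400 - 3·(200/3))/6 = 100/3.

66.67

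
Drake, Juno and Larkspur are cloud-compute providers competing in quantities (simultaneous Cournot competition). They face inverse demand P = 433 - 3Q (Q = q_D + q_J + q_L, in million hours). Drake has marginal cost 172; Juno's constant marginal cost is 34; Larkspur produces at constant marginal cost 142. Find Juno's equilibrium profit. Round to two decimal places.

Drake's profit: π_D = (433 - 3Q)q_D - (172q_D). Setting ∂π_D/∂q_D = 0: 261 - 6q_D - 3(q_J + q_L) = 0.
Juno's profit: π_J = (433 - 3Q)q_J - (34q_J). Setting ∂π_J/∂q_J = 0: 399 - 6q_J - 3(q_D + q_L) = 0.
Larkspur's profit: π_L = (433 - 3Q)q_L - (142q_L). Setting ∂π_L/∂q_L = 0: 291 - 6q_L - 3(q_D + q_J) = 0.
Adding the 3 conditions: 951 − 6Q − 6Q = 0, i.e. Q = 317/4.
Back-substituting: q_D = (261 − 951/4)/3 = 31/4, q_J = (399 − 951/4)/3 = 215/4, q_L = (291 − 951/4)/3 = 71/4.
Price P = 433 - 3·(317/4) = 781/4.
Juno's profit: (781/4 - 34)·(215/4) = 8667.1875.

8667.19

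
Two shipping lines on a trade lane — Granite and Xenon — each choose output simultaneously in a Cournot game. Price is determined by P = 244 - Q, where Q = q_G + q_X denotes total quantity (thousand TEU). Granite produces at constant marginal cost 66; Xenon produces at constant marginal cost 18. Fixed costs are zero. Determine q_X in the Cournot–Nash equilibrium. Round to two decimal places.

91.33

Granite's profit: π_G = (244 - Q)q_G - (66q_G). Setting ∂π_G/∂q_G = 0: 178 - 2q_G - (q_X) = 0.
Xenon's profit: π_X = (244 - Q)q_X - (18q_X). Setting ∂π_X/∂q_X = 0: 226 - 2q_X - (q_G) = 0.
Rearranging gives the reaction functions q_G = (178 - q_X)/2 and q_X = (226 - q_G)/2.
Solving the pair: q_G = 130/3, q_X = 274/3.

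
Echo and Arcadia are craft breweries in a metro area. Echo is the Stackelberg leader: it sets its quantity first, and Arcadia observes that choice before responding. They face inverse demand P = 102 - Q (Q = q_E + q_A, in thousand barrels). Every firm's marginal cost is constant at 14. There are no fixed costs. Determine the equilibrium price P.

Solve by backward induction. Given q_E, the follower Arcadia maximises π_A = (102 - q_E - q_A)q_A - 14q_A.
Follower FOC: 88 - q_E - 2q_A = 0, so q_A(q_E) = (88 - q_E)/2.
Echo substitutes q_A(q_E) into its own profit: π_E = q_E(102 - q_E - (88 - q_E)/2) - 14q_E = (58 - (1/2)q_E)q_E - 14q_E.
Leader FOC: 44 - q_E = 0, so q_E = 44.
Then q_A = (88 - 44)/2 = 22.
Total output Q = 66, so price P = 102 - 66 = 36.

36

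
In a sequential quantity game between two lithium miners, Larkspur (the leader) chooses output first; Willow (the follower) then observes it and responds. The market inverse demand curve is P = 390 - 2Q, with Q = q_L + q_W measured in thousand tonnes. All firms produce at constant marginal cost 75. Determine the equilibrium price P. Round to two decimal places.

Solve by backward induction. Given q_L, the follower Willow maximises π_W = (390 - 2q_L - 2q_W)q_W - 75q_W.
Setting the follower's marginal profit to zero, 315 - 2q_L - 4q_W = 0, i.e. q_W = (315 - 2q_L)/4.
The leader anticipates this reaction. Substituting into P = 390 - 2Q gives P = 465/2 - q_L, so π_L = (465/2 - q_L)q_L - 75q_L.
The leader's first-order condition 315/2 - 2q_L = 0 yields q_L = 315/4.
Then q_W = (315 - 2·(315/4))/4 = 315/8.
Total output Q = 945/8, so price P = 390 - 2·(945/8) = 615/4.

153.75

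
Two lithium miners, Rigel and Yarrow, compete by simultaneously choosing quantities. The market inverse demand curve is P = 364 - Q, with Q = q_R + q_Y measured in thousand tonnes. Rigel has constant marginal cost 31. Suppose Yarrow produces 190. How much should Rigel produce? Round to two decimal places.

With the rival's output fixed at 190, Rigel's profit is π_R = (364 - 190 - q_R)q_R - (31q_R) = (174 - q_R)q_R - (31q_R).
∂π_R/∂q_R = 143 - 2q_R = 0, so q_R = 143/2.

71.50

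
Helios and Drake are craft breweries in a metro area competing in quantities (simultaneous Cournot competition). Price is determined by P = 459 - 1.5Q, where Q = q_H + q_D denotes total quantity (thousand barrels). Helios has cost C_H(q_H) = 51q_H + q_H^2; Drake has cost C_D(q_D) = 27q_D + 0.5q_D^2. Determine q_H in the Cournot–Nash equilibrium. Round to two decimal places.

Helios's profit: π_H = (459 - 1.5Q)q_H - (51q_H + q_H²). Setting ∂π_H/∂q_H = 0: 408 - 5q_H - (3/2)(q_D) = 0.
Drake's first-order condition: 432 - 4q_D - (3/2)(q_H) = 0.
So q_H = (408 - (3/2)q_D)/5 and q_D = (432 - (3/2)q_H)/4.
Solving the pair: q_H = 55.4366, q_D = 87.2113.

55.44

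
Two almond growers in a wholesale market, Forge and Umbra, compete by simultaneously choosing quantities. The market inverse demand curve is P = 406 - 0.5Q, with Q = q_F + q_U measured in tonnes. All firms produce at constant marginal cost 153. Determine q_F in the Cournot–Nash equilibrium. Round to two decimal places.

A representative firm's profit is π_i = q_i(406 - 0.5Q) - 153q_i.
Setting ∂π_i/∂q_i = 0 with rivals' quantities fixed: 253 - q_i - (1/2)q_j = 0.
With identical firms every q_j equals q_i, so q_j = q_i and 253 = (3/2)q_i, giving q_i = 506/3.

168.67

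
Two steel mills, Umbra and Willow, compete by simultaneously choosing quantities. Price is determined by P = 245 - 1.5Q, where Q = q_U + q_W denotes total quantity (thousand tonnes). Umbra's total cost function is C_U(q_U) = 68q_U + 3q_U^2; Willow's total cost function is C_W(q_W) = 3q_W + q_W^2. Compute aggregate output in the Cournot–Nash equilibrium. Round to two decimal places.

56.95

Umbra's profit: π_U = (245 - 1.5Q)q_U - (68q_U + 3q_U²). Setting ∂π_U/∂q_U = 0: 177 - 9q_U - (3/2)(q_W) = 0.
Willow's profit: π_W = (245 - 1.5Q)q_W - (3q_W + q_W²). Setting ∂π_W/∂q_W = 0: 242 - 5q_W - (3/2)(q_U) = 0.
Rearranging gives the reaction functions q_U = (177 - (3/2)q_W)/9 and q_W = (242 - (3/2)q_U)/5.
Substituting one into the other gives q_U = 232/19 and q_W = 850/19.
Total output Q = 232/19 + 850/19 = 1082/19.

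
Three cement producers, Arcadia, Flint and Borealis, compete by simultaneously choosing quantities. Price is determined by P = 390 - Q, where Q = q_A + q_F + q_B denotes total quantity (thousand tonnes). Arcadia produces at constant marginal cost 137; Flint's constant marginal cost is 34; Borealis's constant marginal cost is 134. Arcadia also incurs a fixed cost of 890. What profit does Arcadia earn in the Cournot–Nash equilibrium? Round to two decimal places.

Arcadia's profit: π_A = (390 - Q)q_A - (137q_A). Setting ∂π_A/∂q_A = 0: 253 - 2q_A - (q_F + q_B) = 0.
Flint's first-order condition: 356 - 2q_F - (q_A + q_B) = 0.
Borealis's profit: π_B = (390 - Q)q_B - (134q_B). Setting ∂π_B/∂q_B = 0: 256 - 2q_B - (q_A + q_F) = 0.
Adding the 3 conditions: 865 − 2Q − 2Q = 0, i.e. Q = 865/4.
Back-substituting: q_A = (253 − 865/4) = 147/4, q_F = (356 − 865/4) = 559/4, q_B = (256 − 865/4) = 159/4.
Price P = 390 - 865/4 = 695/4.
Arcadia's profit: (695/4 - 137)·(147/4) - 890 = 460.5625.

460.56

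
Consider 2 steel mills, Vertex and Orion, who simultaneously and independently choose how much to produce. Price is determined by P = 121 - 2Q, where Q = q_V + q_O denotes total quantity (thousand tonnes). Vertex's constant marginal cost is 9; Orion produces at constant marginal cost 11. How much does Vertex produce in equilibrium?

Vertex's profit: π_V = (121 - 2Q)q_V - (9q_V). Setting ∂π_V/∂q_V = 0: 112 - 4q_V - 2(q_O) = 0.
Orion's profit: π_O = (121 - 2Q)q_O - (11q_O). Setting ∂π_O/∂q_O = 0: 110 - 4q_O - 2(q_V) = 0.
So q_V = (112 - 2q_O)/4 and q_O = (110 - 2q_V)/4.
Substituting one into the other gives q_V = 19 and q_O = 18.

19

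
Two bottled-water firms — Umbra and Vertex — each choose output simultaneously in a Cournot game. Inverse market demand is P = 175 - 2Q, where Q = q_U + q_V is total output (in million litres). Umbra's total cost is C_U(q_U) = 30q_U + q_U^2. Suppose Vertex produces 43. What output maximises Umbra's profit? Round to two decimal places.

9.83

With the rival's output fixed at 43, Umbra's profit is π_U = (175 - 2·43 - 2q_U)q_U - (30q_U + q_U²) = (89 - 2q_U)q_U - (30q_U + q_U²).
∂π_U/∂q_U = 59 - 6q_U = 0, so q_U = 59/6.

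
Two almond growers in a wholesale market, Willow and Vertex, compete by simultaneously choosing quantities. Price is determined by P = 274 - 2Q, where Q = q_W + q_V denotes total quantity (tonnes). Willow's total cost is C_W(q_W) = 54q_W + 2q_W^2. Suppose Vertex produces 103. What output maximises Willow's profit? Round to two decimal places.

With the rival's output fixed at 103, Willow's profit is π_W = (274 - 2·103 - 2q_W)q_W - (54q_W + 2q_W²) = (68 - 2q_W)q_W - (54q_W + 2q_W²).
∂π_W/∂q_W = 14 - 8q_W = 0, so q_W = 7/4.

1.75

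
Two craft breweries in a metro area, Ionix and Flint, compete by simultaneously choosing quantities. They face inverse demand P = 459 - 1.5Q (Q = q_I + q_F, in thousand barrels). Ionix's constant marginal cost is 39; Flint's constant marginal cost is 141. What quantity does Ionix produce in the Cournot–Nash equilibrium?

Ionix's profit: π_I = (459 - 1.5Q)q_I - (39q_I). Setting ∂π_I/∂q_I = 0: 420 - 3q_I - (3/2)(q_F) = 0.
Flint's first-order condition: 318 - 3q_F - (3/2)(q_I) = 0.
So q_I = (420 - (3/2)q_F)/3 and q_F = (318 - (3/2)q_I)/3.
Substituting one into the other gives q_I = 116 and q_F = 48.

116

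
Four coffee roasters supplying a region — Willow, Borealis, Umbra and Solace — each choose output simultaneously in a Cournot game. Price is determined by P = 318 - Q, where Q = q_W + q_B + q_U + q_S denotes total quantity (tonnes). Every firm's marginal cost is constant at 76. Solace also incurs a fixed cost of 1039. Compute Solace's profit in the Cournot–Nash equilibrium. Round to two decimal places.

Each firm earns π_i = (318 - Q)q_i - 76q_i.
First-order condition (treating rivals' output as given): 242 - 2q_i - Σ_{j≠i} q_j = 0.
With identical firms every q_j equals q_i, so Σ_{j≠i} q_j = 3q_i and 242 = 5q_i, giving q_i = 242/5.
Price P = 318 - 968/5 = 622/5.
Solace's profit: (622/5 - 76)·(242/5) - 1039 = 1303.5600.

1303.56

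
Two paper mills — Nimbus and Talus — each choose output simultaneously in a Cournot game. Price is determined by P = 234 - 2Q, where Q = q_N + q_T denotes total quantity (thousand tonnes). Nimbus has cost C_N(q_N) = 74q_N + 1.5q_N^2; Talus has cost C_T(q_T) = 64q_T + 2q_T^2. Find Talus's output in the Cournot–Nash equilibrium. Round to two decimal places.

Nimbus's profit: π_N = (234 - 2Q)q_N - (74q_N + (3/2)q_N²). Setting ∂π_N/∂q_N = 0: 160 - 7q_N - 2(q_T) = 0.
Talus's first-order condition: 170 - 8q_T - 2(q_N) = 0.
So q_N = (160 - 2q_T)/7 and q_T = (170 - 2q_N)/8.
Solving the pair: q_N = 235/13, q_T = 435/26.

16.73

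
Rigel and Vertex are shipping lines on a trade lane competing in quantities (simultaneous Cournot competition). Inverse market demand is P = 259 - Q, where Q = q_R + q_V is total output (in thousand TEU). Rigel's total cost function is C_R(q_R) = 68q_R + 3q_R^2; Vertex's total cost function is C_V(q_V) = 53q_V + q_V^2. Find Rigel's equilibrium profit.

Rigel's profit: π_R = (259 - Q)q_R - (68q_R + 3q_R²). Setting ∂π_R/∂q_R = 0: 191 - 8q_R - (q_V) = 0.
Vertex's profit: π_V = (259 - Q)q_V - (53q_V + q_V²). Setting ∂π_V/∂q_V = 0: 206 - 4q_V - (q_R) = 0.
So q_R = (191 - q_V)/8 and q_V = (206 - q_R)/4.
Solving the pair: q_R = 18, q_V = 47.
Price P = 259 - 65 = 194.
Rigel's profit: 194·18 - 68·18 - 3·18² = 1296.

1296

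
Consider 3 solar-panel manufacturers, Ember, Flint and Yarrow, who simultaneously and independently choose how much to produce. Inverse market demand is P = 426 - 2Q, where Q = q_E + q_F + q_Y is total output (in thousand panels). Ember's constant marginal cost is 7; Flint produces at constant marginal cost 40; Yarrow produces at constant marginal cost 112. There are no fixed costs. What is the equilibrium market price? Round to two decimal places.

Ember's profit: π_E = (426 - 2Q)q_E - (7q_E). Setting ∂π_E/∂q_E = 0: 419 - 4q_E - 2(q_F + q_Y) = 0.
Flint's profit: π_F = (426 - 2Q)q_F - (40q_F). Setting ∂π_F/∂q_F = 0: 386 - 4q_F - 2(q_E + q_Y) = 0.
Yarrow's first-order condition: 314 - 4q_Y - 2(q_E + q_F) = 0.
Adding the 3 first-order conditions: 1119 − 8Q = 0, so Q = 1119/8.
Back-substituting: q_E = (419 − 1119/4)/2 = 557/8, q_F = (386 − 1119/4)/2 = 425/8, q_Y = (314 − 1119/4)/2 = 137/8.
Total output Q = 1119/8, so price P = 426 - 2·(1119/8) = 585/4.

146.25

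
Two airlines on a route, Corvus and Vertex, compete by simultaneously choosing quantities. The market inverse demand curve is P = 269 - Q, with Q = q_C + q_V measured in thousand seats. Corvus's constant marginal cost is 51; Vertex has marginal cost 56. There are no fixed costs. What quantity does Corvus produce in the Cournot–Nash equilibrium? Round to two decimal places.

74.33

Corvus's profit: π_C = (269 - Q)q_C - (51q_C). Setting ∂π_C/∂q_C = 0: 218 - 2q_C - (q_V) = 0.
Vertex's first-order condition: 213 - 2q_V - (q_C) = 0.
So q_C = (218 - q_V)/2 and q_V = (213 - q_C)/2.
Substituting one into the other gives q_C = 223/3 and q_V = 208/3.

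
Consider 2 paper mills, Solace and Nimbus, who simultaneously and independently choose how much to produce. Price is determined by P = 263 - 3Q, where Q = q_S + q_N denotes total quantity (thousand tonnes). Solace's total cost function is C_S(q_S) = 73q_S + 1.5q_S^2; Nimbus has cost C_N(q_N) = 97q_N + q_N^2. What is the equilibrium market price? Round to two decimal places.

Solace's profit: π_S = (263 - 3Q)q_S - (73q_S + (3/2)q_S²). Setting ∂π_S/∂q_S = 0: 190 - 9q_S - 3(q_N) = 0.
Nimbus's profit: π_N = (263 - 3Q)q_N - (97q_N + q_N²). Setting ∂π_N/∂q_N = 0: 166 - 8q_N - 3(q_S) = 0.
Best responses: q_S = (190 - 3q_N)/9, q_N = (166 - 3q_S)/8.
Solving the pair: q_S = 146/9, q_N = 44/3.
Total output Q = 278/9, so price P = 263 - 3·(278/9) = 511/3.

170.33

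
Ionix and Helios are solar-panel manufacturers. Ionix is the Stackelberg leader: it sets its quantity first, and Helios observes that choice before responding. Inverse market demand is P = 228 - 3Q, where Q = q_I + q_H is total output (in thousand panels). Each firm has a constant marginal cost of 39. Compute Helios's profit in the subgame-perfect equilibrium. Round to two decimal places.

744.19

The follower Helios best-responds to any q_I: π_H = (228 - 3Q)q_H - 39q_H.
Setting the follower's marginal profit to zero, 189 - 3q_I - 6q_H = 0, i.e. q_H = (189 - 3q_I)/6.
Ionix substitutes q_H(q_I) into its own profit: π_I = q_I(228 - 3q_I - (189 - 3q_I)/2) - 39q_I = (267/2 - (3/2)q_I)q_I - 39q_I.
Leader FOC: 189/2 - 3q_I = 0, so q_I = 63/2.
Then q_H = (189 - 3·(63/2))/6 = 63/4.
Price P = 228 - 3·(189/4) = 345/4.
Helios's profit: (345/4 - 39)·(63/4) = 744.1875.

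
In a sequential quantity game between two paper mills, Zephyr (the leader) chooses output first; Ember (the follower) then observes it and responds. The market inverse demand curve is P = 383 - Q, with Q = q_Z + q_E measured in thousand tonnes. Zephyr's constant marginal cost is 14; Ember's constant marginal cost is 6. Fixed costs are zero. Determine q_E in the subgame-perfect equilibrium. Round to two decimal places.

98.25

Solve by backward induction. Given q_Z, the follower Ember maximises π_E = (383 - q_Z - q_E)q_E - 6q_E.
∂π_E/∂q_E = 377 - q_Z - 2q_E = 0 gives the reaction function q_E = (377 - q_Z)/2.
Zephyr substitutes q_E(q_Z) into its own profit: π_Z = q_Z(383 - q_Z - (377 - q_Z)/2) - 14q_Z = (389/2 - (1/2)q_Z)q_Z - 14q_Z.
The leader's first-order condition 361/2 - q_Z = 0 yields q_Z = 361/2.
Then q_E = (377 - 361/2)/2 = 393/4.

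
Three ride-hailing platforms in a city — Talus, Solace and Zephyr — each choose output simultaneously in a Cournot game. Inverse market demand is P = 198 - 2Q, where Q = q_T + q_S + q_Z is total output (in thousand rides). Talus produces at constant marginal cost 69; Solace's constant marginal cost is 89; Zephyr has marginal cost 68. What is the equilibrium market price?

Talus's profit: π_T = (198 - 2Q)q_T - (69q_T). Setting ∂π_T/∂q_T = 0: 129 - 4q_T - 2(q_S + q_Z) = 0.
Solace's profit: π_S = (198 - 2Q)q_S - (89q_S). Setting ∂π_S/∂q_S = 0: 109 - 4q_S - 2(q_T + q_Z) = 0.
Zephyr's first-order condition: 130 - 4q_Z - 2(q_T + q_S) = 0.
Adding the 3 first-order conditions: 368 − 8Q = 0, so Q = 46.
Back-substituting: q_T = (129 − 92)/2 = 37/2, q_S = (109 − 92)/2 = 17/2, q_Z = (130 − 92)/2 = 19.
Total output Q = 46, so price P = 198 - 2·46 = 106.

106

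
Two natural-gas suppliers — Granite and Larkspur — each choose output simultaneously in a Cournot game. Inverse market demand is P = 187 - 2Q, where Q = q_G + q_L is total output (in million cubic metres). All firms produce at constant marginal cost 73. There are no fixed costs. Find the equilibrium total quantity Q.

Each firm earns π_i = (187 - 2Q)q_i - 73q_i.
First-order condition (treating rivals' output as given): 114 - 4q_i - 2q_j = 0.
By symmetry each firm produces the same amount; substituting q_j = q_i yields q_i = 114/6 = 19.
Total output Q = 19 + 19 = 38.

38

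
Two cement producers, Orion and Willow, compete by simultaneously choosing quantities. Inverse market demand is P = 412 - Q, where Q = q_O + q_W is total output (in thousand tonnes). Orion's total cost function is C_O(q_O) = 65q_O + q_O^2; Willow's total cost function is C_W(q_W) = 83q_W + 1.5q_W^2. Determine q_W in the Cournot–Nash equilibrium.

51

Orion's profit: π_O = (412 - Q)q_O - (65q_O + q_O²). Setting ∂π_O/∂q_O = 0: 347 - 4q_O - (q_W) = 0.
Willow's first-order condition: 329 - 5q_W - (q_O) = 0.
Best responses: q_O = (347 - q_W)/4, q_W = (329 - q_O)/5.
Substituting one into the other gives q_O = 74 and q_W = 51.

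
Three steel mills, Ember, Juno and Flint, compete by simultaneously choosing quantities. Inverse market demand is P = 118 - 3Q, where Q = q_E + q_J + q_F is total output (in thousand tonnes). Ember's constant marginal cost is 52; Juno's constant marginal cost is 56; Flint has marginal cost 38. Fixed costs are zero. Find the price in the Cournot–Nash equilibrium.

66

Ember's profit: π_E = (118 - 3Q)q_E - (52q_E). Setting ∂π_E/∂q_E = 0: 66 - 6q_E - 3(q_J + q_F) = 0.
Juno's profit: π_J = (118 - 3Q)q_J - (56q_J). Setting ∂π_J/∂q_J = 0: 62 - 6q_J - 3(q_E + q_F) = 0.
Flint's first-order condition: 80 - 6q_F - 3(q_E + q_J) = 0.
Adding the 3 first-order conditions: 208 − 12Q = 0, so Q = 52/3.
Back-substituting: q_E = (66 − 52)/3 = 14/3, q_J = (62 − 52)/3 = 10/3, q_F = (80 − 52)/3 = 28/3.
Total output Q = 52/3, so price P = 118 - 3·(52/3) = 66.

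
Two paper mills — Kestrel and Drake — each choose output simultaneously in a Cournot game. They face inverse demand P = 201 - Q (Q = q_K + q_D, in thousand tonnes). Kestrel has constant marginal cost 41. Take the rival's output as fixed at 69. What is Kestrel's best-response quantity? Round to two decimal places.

45.50

With the rival's output fixed at 69, Kestrel's profit is π_K = (201 - 69 - q_K)q_K - (41q_K) = (132 - q_K)q_K - (41q_K).
∂π_K/∂q_K = 91 - 2q_K = 0, so q_K = 91/2.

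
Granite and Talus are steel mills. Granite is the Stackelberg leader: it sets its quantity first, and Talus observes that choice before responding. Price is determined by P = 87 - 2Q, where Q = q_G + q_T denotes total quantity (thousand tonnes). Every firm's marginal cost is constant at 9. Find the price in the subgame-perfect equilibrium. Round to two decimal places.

28.50

The follower Talus best-responds to any q_G: π_T = (87 - 2Q)q_T - 9q_T.
Setting the follower's marginal profit to zero, 78 - 2q_G - 4q_T = 0, i.e. q_T = (78 - 2q_G)/4.
The leader anticipates this reaction. Substituting into P = 87 - 2Q gives P = 48 - q_G, so π_G = (48 - q_G)q_G - 9q_G.
Maximising: ∂π_G/∂q_G = 39 - 2q_G = 0, giving q_G = 39/2.
Then q_T = (78 - 2·(39/2))/4 = 39/4.
Total output Q = 117/4, so price P = 87 - 2·(117/4) = 57/2.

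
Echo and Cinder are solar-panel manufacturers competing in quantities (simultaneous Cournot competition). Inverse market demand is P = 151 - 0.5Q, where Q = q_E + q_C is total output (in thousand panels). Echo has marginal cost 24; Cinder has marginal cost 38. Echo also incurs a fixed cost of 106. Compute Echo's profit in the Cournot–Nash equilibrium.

4312

Echo's profit: π_E = (151 - 0.5Q)q_E - (24q_E). Setting ∂π_E/∂q_E = 0: 127 - q_E - (1/2)(q_C) = 0.
Cinder's profit: π_C = (151 - 0.5Q)q_C - (38q_C). Setting ∂π_C/∂q_C = 0: 113 - q_C - (1/2)(q_E) = 0.
Rearranging gives the reaction functions q_E = (127 - (1/2)q_C) and q_C = (113 - (1/2)q_E).
Solving the pair: q_E = 94, q_C = 66.
Price P = 151 - (1/2)·160 = 71.
Echo's profit: (71 - 24)·94 - 106 = 4312.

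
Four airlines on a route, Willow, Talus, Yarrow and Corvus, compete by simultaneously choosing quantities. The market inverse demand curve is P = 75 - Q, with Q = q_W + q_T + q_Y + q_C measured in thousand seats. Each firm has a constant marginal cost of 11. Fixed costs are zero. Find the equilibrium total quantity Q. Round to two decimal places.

51.20

Each firm earns π_i = (75 - Q)q_i - 11q_i.
Setting ∂π_i/∂q_i = 0 with rivals' quantities fixed: 64 - 2q_i - Σ_{j≠i} q_j = 0.
By symmetry each firm produces the same amount; substituting Σ_{j≠i} q_j = 3q_i yields q_i = 64/5.
Total output Q = 64/5 + 64/5 + 64/5 + 64/5 = 256/5.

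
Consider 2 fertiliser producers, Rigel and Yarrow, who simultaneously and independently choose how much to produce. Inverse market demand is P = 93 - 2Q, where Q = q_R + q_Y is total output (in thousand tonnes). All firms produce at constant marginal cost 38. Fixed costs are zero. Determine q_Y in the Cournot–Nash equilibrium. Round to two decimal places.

A representative firm's profit is π_i = q_i(93 - 2Q) - 38q_i.
Setting ∂π_i/∂q_i = 0 with rivals' quantities fixed: 55 - 4q_i - 2q_j = 0.
By symmetry each firm produces the same amount; substituting q_j = q_i yields q_i = 55/6.

9.17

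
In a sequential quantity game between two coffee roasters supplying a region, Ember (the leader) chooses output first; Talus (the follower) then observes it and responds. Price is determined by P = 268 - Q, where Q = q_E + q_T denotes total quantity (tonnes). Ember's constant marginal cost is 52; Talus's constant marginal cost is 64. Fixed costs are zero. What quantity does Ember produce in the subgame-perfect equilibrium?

114

The follower Talus best-responds to any q_E: π_T = (268 - Q)q_T - 64q_T.
Follower FOC: 204 - q_E - 2q_T = 0, so q_T(q_E) = (204 - q_E)/2.
The leader anticipates this reaction. Substituting into P = 268 - Q gives P = 166 - (1/2)q_E, so π_E = (166 - (1/2)q_E)q_E - 52q_E.
Maximising: ∂π_E/∂q_E = 114 - q_E = 0, giving q_E = 114.
Then q_T = (204 - 114)/2 = 45.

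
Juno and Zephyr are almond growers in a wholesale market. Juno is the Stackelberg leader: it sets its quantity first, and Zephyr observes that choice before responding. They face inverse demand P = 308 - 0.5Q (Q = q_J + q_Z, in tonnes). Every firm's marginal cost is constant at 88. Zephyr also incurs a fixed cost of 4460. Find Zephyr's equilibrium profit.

Solve by backward induction. Given q_J, the follower Zephyr maximises π_Z = (308 - (1/2)q_J - (1/2)q_Z)q_Z - 88q_Z.
Follower FOC: 220 - (1/2)q_J - q_Z = 0, so q_Z(q_J) = (220 - (1/2)q_J).
Juno substitutes q_Z(q_J) into its own profit: π_J = q_J(308 - (1/2)q_J - (220 - (1/2)q_J)/2) - 88q_J = (198 - (1/4)q_J)q_J - 88q_J.
Leader FOC: 110 - (1/2)q_J = 0, so q_J = 220.
Then q_Z = (220 - (1/2)·220) = 110.
Price P = 308 - (1/2)·330 = 143.
Zephyr's profit: (143 - 88)·110 - 4460 = 1590.

1590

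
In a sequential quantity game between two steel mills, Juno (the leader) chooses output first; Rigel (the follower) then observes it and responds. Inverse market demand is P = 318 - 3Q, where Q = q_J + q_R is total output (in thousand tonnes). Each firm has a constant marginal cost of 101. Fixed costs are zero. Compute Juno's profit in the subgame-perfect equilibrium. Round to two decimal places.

The follower Rigel best-responds to any q_J: π_R = (318 - 3Q)q_R - 101q_R.
Follower FOC: 217 - 3q_J - 6q_R = 0, so q_R(q_J) = (217 - 3q_J)/6.
Juno substitutes q_R(q_J) into its own profit: π_J = q_J(318 - 3q_J - (217 - 3q_J)/2) - 101q_J = (419/2 - (3/2)q_J)q_J - 101q_J.
The leader's first-order condition 217/2 - 3q_J = 0 yields q_J = 217/6.
Then q_R = (217 - 3·(217/6))/6 = 217/12.
Price P = 318 - 3·(217/4) = 621/4.
Juno's profit: (621/4 - 101)·(217/6) = 1962.0417.

1962.04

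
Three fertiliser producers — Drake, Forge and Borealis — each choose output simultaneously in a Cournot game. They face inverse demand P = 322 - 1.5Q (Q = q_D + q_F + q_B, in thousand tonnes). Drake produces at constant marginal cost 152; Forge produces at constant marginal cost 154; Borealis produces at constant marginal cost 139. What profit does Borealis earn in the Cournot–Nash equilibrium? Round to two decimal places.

1855.04

Drake's profit: π_D = (322 - 1.5Q)q_D - (152q_D). Setting ∂π_D/∂q_D = 0: 170 - 3q_D - (3/2)(q_F + q_B) = 0.
Forge's profit: π_F = (322 - 1.5Q)q_F - (154q_F). Setting ∂π_F/∂q_F = 0: 168 - 3q_F - (3/2)(q_D + q_B) = 0.
Borealis's first-order condition: 183 - 3q_B - (3/2)(q_D + q_F) = 0.
Summing all 3 equations gives 521 − 6Q = 0, hence Q = 521/6.
Back-substituting: q_D = (170 − 521/4)/(3/2) = 53/2, q_F = (168 − 521/4)/(3/2) = 151/6, q_B = (183 − 521/4)/(3/2) = 211/6.
Price P = 322 - (3/2)·(521/6) = 767/4.
Borealis's profit: (767/4 - 139)·(211/6) = 1855.0417.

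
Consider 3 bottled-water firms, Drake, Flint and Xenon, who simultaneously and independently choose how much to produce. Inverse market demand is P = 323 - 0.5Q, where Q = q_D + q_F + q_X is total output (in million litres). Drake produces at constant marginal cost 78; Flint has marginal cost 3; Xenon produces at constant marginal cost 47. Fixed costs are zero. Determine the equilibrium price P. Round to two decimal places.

112.75

Drake's profit: π_D = (323 - 0.5Q)q_D - (78q_D). Setting ∂π_D/∂q_D = 0: 245 - q_D - (1/2)(q_F + q_X) = 0.
Flint's first-order condition: 320 - q_F - (1/2)(q_D + q_X) = 0.
Xenon's first-order condition: 276 - q_X - (1/2)(q_D + q_F) = 0.
Summing all 3 equations gives 841 − 2Q = 0, hence Q = 841/2.
Back-substituting: q_D = (245 − 841/4)/(1/2) = 139/2, q_F = (320 − 841/4)/(1/2) = 439/2, q_X = (276 − 841/4)/(1/2) = 263/2.
Total output Q = 841/2, so price P = 323 - (1/2)·(841/2) = 451/4.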